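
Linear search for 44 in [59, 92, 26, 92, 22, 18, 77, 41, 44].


i=0: 59!=44
i=1: 92!=44
i=2: 26!=44
i=3: 92!=44
i=4: 22!=44
i=5: 18!=44
i=6: 77!=44
i=7: 41!=44
i=8: 44==44 found!

Found at 8, 9 comps


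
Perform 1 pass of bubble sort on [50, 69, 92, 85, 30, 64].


Initial: [50, 69, 92, 85, 30, 64]
Pass 1: [50, 69, 85, 30, 64, 92] (3 swaps)

After 1 pass: [50, 69, 85, 30, 64, 92]


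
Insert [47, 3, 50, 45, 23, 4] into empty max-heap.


Insert 47: [47]
Insert 3: [47, 3]
Insert 50: [50, 3, 47]
Insert 45: [50, 45, 47, 3]
Insert 23: [50, 45, 47, 3, 23]
Insert 4: [50, 45, 47, 3, 23, 4]

Final heap: [50, 45, 47, 3, 23, 4]


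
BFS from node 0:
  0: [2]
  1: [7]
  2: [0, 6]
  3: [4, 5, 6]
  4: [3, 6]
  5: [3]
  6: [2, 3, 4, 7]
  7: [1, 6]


Visit 0, enqueue [2]
Visit 2, enqueue [6]
Visit 6, enqueue [3, 4, 7]
Visit 3, enqueue [5]
Visit 4, enqueue []
Visit 7, enqueue [1]
Visit 5, enqueue []
Visit 1, enqueue []

BFS order: [0, 2, 6, 3, 4, 7, 5, 1]


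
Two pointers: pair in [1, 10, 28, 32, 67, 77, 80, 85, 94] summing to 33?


lo=0(1)+hi=8(94)=95
lo=0(1)+hi=7(85)=86
lo=0(1)+hi=6(80)=81
lo=0(1)+hi=5(77)=78
lo=0(1)+hi=4(67)=68
lo=0(1)+hi=3(32)=33

Yes: 1+32=33


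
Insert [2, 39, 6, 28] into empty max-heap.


Insert 2: [2]
Insert 39: [39, 2]
Insert 6: [39, 2, 6]
Insert 28: [39, 28, 6, 2]

Final heap: [39, 28, 6, 2]


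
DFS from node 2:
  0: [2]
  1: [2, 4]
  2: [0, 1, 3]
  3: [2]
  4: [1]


Visit 2, push [3, 1, 0]
Visit 0, push []
Visit 1, push [4]
Visit 4, push []
Visit 3, push []

DFS order: [2, 0, 1, 4, 3]


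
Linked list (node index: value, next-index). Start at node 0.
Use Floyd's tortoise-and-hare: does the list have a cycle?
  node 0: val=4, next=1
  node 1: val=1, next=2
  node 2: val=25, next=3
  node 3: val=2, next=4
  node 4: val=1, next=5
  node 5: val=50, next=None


Floyd's tortoise (slow, +1) and hare (fast, +2):
  init: slow=0, fast=0
  step 1: slow=1, fast=2
  step 2: slow=2, fast=4
  step 3: fast 4->5->None, no cycle

Cycle: no


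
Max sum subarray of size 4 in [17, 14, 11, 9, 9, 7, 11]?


[0:4]: 51
[1:5]: 43
[2:6]: 36
[3:7]: 36

Max: 51 at [0:4]


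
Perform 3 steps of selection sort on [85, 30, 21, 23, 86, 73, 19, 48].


Initial: [85, 30, 21, 23, 86, 73, 19, 48]
Step 1: min=19 at 6
  Swap: [19, 30, 21, 23, 86, 73, 85, 48]
Step 2: min=21 at 2
  Swap: [19, 21, 30, 23, 86, 73, 85, 48]
Step 3: min=23 at 3
  Swap: [19, 21, 23, 30, 86, 73, 85, 48]

After 3 steps: [19, 21, 23, 30, 86, 73, 85, 48]


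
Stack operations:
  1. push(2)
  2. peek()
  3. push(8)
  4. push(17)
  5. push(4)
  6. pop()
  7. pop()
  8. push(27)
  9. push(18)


push(2) -> [2]
peek()->2
push(8) -> [2, 8]
push(17) -> [2, 8, 17]
push(4) -> [2, 8, 17, 4]
pop()->4, [2, 8, 17]
pop()->17, [2, 8]
push(27) -> [2, 8, 27]
push(18) -> [2, 8, 27, 18]

Final stack: [2, 8, 27, 18]


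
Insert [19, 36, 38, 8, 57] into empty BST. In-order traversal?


Insert 19: root
Insert 36: R from 19
Insert 38: R from 19 -> R from 36
Insert 8: L from 19
Insert 57: R from 19 -> R from 36 -> R from 38

In-order: [8, 19, 36, 38, 57]


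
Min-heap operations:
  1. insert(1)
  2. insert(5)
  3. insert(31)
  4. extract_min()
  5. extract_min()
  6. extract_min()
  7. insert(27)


insert(1) -> [1]
insert(5) -> [1, 5]
insert(31) -> [1, 5, 31]
extract_min()->1, [5, 31]
extract_min()->5, [31]
extract_min()->31, []
insert(27) -> [27]

Final heap: [27]


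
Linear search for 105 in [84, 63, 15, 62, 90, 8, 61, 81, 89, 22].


i=0: 84!=105
i=1: 63!=105
i=2: 15!=105
i=3: 62!=105
i=4: 90!=105
i=5: 8!=105
i=6: 61!=105
i=7: 81!=105
i=8: 89!=105
i=9: 22!=105

Not found, 10 comps


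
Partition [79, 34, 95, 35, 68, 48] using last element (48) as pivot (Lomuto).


Pivot: 48
  34 <= 48: swap -> [34, 79, 95, 35, 68, 48]
  35 <= 48: swap -> [34, 35, 95, 79, 68, 48]
Place pivot at 2: [34, 35, 48, 79, 68, 95]

Partitioned: [34, 35, 48, 79, 68, 95]


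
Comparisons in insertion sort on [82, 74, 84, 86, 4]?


Algorithm: insertion sort
Input: [82, 74, 84, 86, 4]
Sorted: [4, 74, 82, 84, 86]

7


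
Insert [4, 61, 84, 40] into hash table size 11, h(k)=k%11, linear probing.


Insert 4: h=4 -> slot 4
Insert 61: h=6 -> slot 6
Insert 84: h=7 -> slot 7
Insert 40: h=7, 1 probes -> slot 8

Table: [None, None, None, None, 4, None, 61, 84, 40, None, None]


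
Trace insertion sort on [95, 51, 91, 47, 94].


Initial: [95, 51, 91, 47, 94]
Insert 51: [51, 95, 91, 47, 94]
Insert 91: [51, 91, 95, 47, 94]
Insert 47: [47, 51, 91, 95, 94]
Insert 94: [47, 51, 91, 94, 95]

Sorted: [47, 51, 91, 94, 95]


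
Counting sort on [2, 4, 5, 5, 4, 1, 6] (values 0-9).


Input: [2, 4, 5, 5, 4, 1, 6]
Counts: [0, 1, 1, 0, 2, 2, 1, 0, 0, 0]

Sorted: [1, 2, 4, 4, 5, 5, 6]


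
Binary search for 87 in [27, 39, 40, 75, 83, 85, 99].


Step 1: lo=0, hi=6, mid=3, val=75
Step 2: lo=4, hi=6, mid=5, val=85
Step 3: lo=6, hi=6, mid=6, val=99

Not found


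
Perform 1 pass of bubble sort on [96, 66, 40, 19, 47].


Initial: [96, 66, 40, 19, 47]
Pass 1: [66, 40, 19, 47, 96] (4 swaps)

After 1 pass: [66, 40, 19, 47, 96]


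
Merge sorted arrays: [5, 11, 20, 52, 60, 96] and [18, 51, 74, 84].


Take 5 from A
Take 11 from A
Take 18 from B
Take 20 from A
Take 51 from B
Take 52 from A
Take 60 from A
Take 74 from B
Take 84 from B

Merged: [5, 11, 18, 20, 51, 52, 60, 74, 84, 96]


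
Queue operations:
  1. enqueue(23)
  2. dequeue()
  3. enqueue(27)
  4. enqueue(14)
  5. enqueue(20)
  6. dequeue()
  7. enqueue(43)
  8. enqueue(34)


enqueue(23) -> [23]
dequeue()->23, []
enqueue(27) -> [27]
enqueue(14) -> [27, 14]
enqueue(20) -> [27, 14, 20]
dequeue()->27, [14, 20]
enqueue(43) -> [14, 20, 43]
enqueue(34) -> [14, 20, 43, 34]

Final queue: [14, 20, 43, 34]


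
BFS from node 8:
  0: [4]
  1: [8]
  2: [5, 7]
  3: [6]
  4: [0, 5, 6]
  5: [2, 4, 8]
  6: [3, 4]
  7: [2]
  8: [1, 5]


Visit 8, enqueue [1, 5]
Visit 1, enqueue []
Visit 5, enqueue [2, 4]
Visit 2, enqueue [7]
Visit 4, enqueue [0, 6]
Visit 7, enqueue []
Visit 0, enqueue []
Visit 6, enqueue [3]
Visit 3, enqueue []

BFS order: [8, 1, 5, 2, 4, 7, 0, 6, 3]


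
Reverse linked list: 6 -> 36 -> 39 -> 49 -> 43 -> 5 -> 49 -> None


Step 1: curr=6, set curr.next=prev(None) | reversed so far: 6
Step 2: curr=36, set curr.next=prev(6) | reversed so far: 36 -> 6
Step 3: curr=39, set curr.next=prev(36) | reversed so far: 39 -> 36 -> 6
Step 4: curr=49, set curr.next=prev(39) | reversed so far: 49 -> 39 -> 36 -> 6
Step 5: curr=43, set curr.next=prev(49) | reversed so far: 43 -> 49 -> 39 -> 36 -> 6
Step 6: curr=5, set curr.next=prev(43) | reversed so far: 5 -> 43 -> 49 -> 39 -> 36 -> 6
Step 7: curr=49, set curr.next=prev(5) | reversed so far: 49 -> 5 -> 43 -> 49 -> 39 -> 36 -> 6

49 -> 5 -> 43 -> 49 -> 39 -> 36 -> 6 -> None


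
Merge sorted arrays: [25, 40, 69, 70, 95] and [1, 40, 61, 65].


Take 1 from B
Take 25 from A
Take 40 from A
Take 40 from B
Take 61 from B
Take 65 from B

Merged: [1, 25, 40, 40, 61, 65, 69, 70, 95]


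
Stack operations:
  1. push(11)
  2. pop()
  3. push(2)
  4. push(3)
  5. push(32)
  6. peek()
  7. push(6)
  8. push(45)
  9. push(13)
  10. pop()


push(11) -> [11]
pop()->11, []
push(2) -> [2]
push(3) -> [2, 3]
push(32) -> [2, 3, 32]
peek()->32
push(6) -> [2, 3, 32, 6]
push(45) -> [2, 3, 32, 6, 45]
push(13) -> [2, 3, 32, 6, 45, 13]
pop()->13, [2, 3, 32, 6, 45]

Final stack: [2, 3, 32, 6, 45]


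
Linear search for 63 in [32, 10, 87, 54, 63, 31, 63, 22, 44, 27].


i=0: 32!=63
i=1: 10!=63
i=2: 87!=63
i=3: 54!=63
i=4: 63==63 found!

Found at 4, 5 comps


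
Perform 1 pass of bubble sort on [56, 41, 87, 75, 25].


Initial: [56, 41, 87, 75, 25]
Pass 1: [41, 56, 75, 25, 87] (3 swaps)

After 1 pass: [41, 56, 75, 25, 87]


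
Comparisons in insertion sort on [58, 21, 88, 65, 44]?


Algorithm: insertion sort
Input: [58, 21, 88, 65, 44]
Sorted: [21, 44, 58, 65, 88]

8


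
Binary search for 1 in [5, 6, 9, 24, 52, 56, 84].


Step 1: lo=0, hi=6, mid=3, val=24
Step 2: lo=0, hi=2, mid=1, val=6
Step 3: lo=0, hi=0, mid=0, val=5

Not found


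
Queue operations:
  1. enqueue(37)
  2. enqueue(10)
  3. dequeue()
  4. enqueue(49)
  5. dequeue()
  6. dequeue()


enqueue(37) -> [37]
enqueue(10) -> [37, 10]
dequeue()->37, [10]
enqueue(49) -> [10, 49]
dequeue()->10, [49]
dequeue()->49, []

Final queue: []


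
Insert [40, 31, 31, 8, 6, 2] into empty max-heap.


Insert 40: [40]
Insert 31: [40, 31]
Insert 31: [40, 31, 31]
Insert 8: [40, 31, 31, 8]
Insert 6: [40, 31, 31, 8, 6]
Insert 2: [40, 31, 31, 8, 6, 2]

Final heap: [40, 31, 31, 8, 6, 2]


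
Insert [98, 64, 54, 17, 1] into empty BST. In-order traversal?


Insert 98: root
Insert 64: L from 98
Insert 54: L from 98 -> L from 64
Insert 17: L from 98 -> L from 64 -> L from 54
Insert 1: L from 98 -> L from 64 -> L from 54 -> L from 17

In-order: [1, 17, 54, 64, 98]


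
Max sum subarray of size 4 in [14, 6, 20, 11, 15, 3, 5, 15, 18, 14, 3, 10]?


[0:4]: 51
[1:5]: 52
[2:6]: 49
[3:7]: 34
[4:8]: 38
[5:9]: 41
[6:10]: 52
[7:11]: 50
[8:12]: 45

Max: 52 at [1:5]


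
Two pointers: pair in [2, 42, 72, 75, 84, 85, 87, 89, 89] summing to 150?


lo=0(2)+hi=8(89)=91
lo=1(42)+hi=8(89)=131
lo=2(72)+hi=8(89)=161
lo=2(72)+hi=7(89)=161
lo=2(72)+hi=6(87)=159
lo=2(72)+hi=5(85)=157
lo=2(72)+hi=4(84)=156
lo=2(72)+hi=3(75)=147

No pair found


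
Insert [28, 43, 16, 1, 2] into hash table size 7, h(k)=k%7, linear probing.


Insert 28: h=0 -> slot 0
Insert 43: h=1 -> slot 1
Insert 16: h=2 -> slot 2
Insert 1: h=1, 2 probes -> slot 3
Insert 2: h=2, 2 probes -> slot 4

Table: [28, 43, 16, 1, 2, None, None]


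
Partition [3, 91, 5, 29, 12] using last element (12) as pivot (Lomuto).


Pivot: 12
  3 <= 12: advance i (no swap)
  5 <= 12: swap -> [3, 5, 91, 29, 12]
Place pivot at 2: [3, 5, 12, 29, 91]

Partitioned: [3, 5, 12, 29, 91]


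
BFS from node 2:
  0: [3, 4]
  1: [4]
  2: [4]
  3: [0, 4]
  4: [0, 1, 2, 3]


Visit 2, enqueue [4]
Visit 4, enqueue [0, 1, 3]
Visit 0, enqueue []
Visit 1, enqueue []
Visit 3, enqueue []

BFS order: [2, 4, 0, 1, 3]


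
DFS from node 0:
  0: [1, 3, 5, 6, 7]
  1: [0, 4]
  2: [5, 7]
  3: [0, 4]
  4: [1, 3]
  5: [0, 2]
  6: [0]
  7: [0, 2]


Visit 0, push [7, 6, 5, 3, 1]
Visit 1, push [4]
Visit 4, push [3]
Visit 3, push []
Visit 5, push [2]
Visit 2, push [7]
Visit 7, push []
Visit 6, push []

DFS order: [0, 1, 4, 3, 5, 2, 7, 6]


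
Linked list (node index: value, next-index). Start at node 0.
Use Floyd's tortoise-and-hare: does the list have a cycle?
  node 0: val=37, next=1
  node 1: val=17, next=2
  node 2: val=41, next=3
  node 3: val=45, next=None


Floyd's tortoise (slow, +1) and hare (fast, +2):
  init: slow=0, fast=0
  step 1: slow=1, fast=2
  step 2: fast 2->3->None, no cycle

Cycle: no


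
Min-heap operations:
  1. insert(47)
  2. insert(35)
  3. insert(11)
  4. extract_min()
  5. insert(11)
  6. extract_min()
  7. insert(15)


insert(47) -> [47]
insert(35) -> [35, 47]
insert(11) -> [11, 47, 35]
extract_min()->11, [35, 47]
insert(11) -> [11, 47, 35]
extract_min()->11, [35, 47]
insert(15) -> [15, 47, 35]

Final heap: [15, 47, 35]


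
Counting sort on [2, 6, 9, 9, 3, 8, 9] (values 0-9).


Input: [2, 6, 9, 9, 3, 8, 9]
Counts: [0, 0, 1, 1, 0, 0, 1, 0, 1, 3]

Sorted: [2, 3, 6, 8, 9, 9, 9]


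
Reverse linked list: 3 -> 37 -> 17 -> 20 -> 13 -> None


Step 1: curr=3, set curr.next=prev(None) | reversed so far: 3
Step 2: curr=37, set curr.next=prev(3) | reversed so far: 37 -> 3
Step 3: curr=17, set curr.next=prev(37) | reversed so far: 17 -> 37 -> 3
Step 4: curr=20, set curr.next=prev(17) | reversed so far: 20 -> 17 -> 37 -> 3
Step 5: curr=13, set curr.next=prev(20) | reversed so far: 13 -> 20 -> 17 -> 37 -> 3

13 -> 20 -> 17 -> 37 -> 3 -> None


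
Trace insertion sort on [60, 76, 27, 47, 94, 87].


Initial: [60, 76, 27, 47, 94, 87]
Insert 76: [60, 76, 27, 47, 94, 87]
Insert 27: [27, 60, 76, 47, 94, 87]
Insert 47: [27, 47, 60, 76, 94, 87]
Insert 94: [27, 47, 60, 76, 94, 87]
Insert 87: [27, 47, 60, 76, 87, 94]

Sorted: [27, 47, 60, 76, 87, 94]


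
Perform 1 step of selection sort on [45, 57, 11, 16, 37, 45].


Initial: [45, 57, 11, 16, 37, 45]
Step 1: min=11 at 2
  Swap: [11, 57, 45, 16, 37, 45]

After 1 step: [11, 57, 45, 16, 37, 45]


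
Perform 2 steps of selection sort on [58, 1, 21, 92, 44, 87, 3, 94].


Initial: [58, 1, 21, 92, 44, 87, 3, 94]
Step 1: min=1 at 1
  Swap: [1, 58, 21, 92, 44, 87, 3, 94]
Step 2: min=3 at 6
  Swap: [1, 3, 21, 92, 44, 87, 58, 94]

After 2 steps: [1, 3, 21, 92, 44, 87, 58, 94]


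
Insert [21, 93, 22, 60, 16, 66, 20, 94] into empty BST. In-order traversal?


Insert 21: root
Insert 93: R from 21
Insert 22: R from 21 -> L from 93
Insert 60: R from 21 -> L from 93 -> R from 22
Insert 16: L from 21
Insert 66: R from 21 -> L from 93 -> R from 22 -> R from 60
Insert 20: L from 21 -> R from 16
Insert 94: R from 21 -> R from 93

In-order: [16, 20, 21, 22, 60, 66, 93, 94]


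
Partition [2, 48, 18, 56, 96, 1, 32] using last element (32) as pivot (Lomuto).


Pivot: 32
  2 <= 32: advance i (no swap)
  18 <= 32: swap -> [2, 18, 48, 56, 96, 1, 32]
  1 <= 32: swap -> [2, 18, 1, 56, 96, 48, 32]
Place pivot at 3: [2, 18, 1, 32, 96, 48, 56]

Partitioned: [2, 18, 1, 32, 96, 48, 56]


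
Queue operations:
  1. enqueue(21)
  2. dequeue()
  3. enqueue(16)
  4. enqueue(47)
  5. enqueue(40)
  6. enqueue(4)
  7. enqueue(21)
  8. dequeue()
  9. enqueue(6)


enqueue(21) -> [21]
dequeue()->21, []
enqueue(16) -> [16]
enqueue(47) -> [16, 47]
enqueue(40) -> [16, 47, 40]
enqueue(4) -> [16, 47, 40, 4]
enqueue(21) -> [16, 47, 40, 4, 21]
dequeue()->16, [47, 40, 4, 21]
enqueue(6) -> [47, 40, 4, 21, 6]

Final queue: [47, 40, 4, 21, 6]


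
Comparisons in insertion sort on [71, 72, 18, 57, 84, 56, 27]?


Algorithm: insertion sort
Input: [71, 72, 18, 57, 84, 56, 27]
Sorted: [18, 27, 56, 57, 71, 72, 84]

18


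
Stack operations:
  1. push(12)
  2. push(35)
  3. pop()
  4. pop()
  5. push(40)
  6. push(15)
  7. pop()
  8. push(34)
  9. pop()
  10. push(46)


push(12) -> [12]
push(35) -> [12, 35]
pop()->35, [12]
pop()->12, []
push(40) -> [40]
push(15) -> [40, 15]
pop()->15, [40]
push(34) -> [40, 34]
pop()->34, [40]
push(46) -> [40, 46]

Final stack: [40, 46]


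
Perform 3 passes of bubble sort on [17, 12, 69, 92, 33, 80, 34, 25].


Initial: [17, 12, 69, 92, 33, 80, 34, 25]
Pass 1: [12, 17, 69, 33, 80, 34, 25, 92] (5 swaps)
Pass 2: [12, 17, 33, 69, 34, 25, 80, 92] (3 swaps)
Pass 3: [12, 17, 33, 34, 25, 69, 80, 92] (2 swaps)

After 3 passes: [12, 17, 33, 34, 25, 69, 80, 92]


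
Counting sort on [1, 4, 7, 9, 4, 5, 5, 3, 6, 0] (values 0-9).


Input: [1, 4, 7, 9, 4, 5, 5, 3, 6, 0]
Counts: [1, 1, 0, 1, 2, 2, 1, 1, 0, 1]

Sorted: [0, 1, 3, 4, 4, 5, 5, 6, 7, 9]


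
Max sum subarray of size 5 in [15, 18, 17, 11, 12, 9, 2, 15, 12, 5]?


[0:5]: 73
[1:6]: 67
[2:7]: 51
[3:8]: 49
[4:9]: 50
[5:10]: 43

Max: 73 at [0:5]


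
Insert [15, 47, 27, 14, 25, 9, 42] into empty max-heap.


Insert 15: [15]
Insert 47: [47, 15]
Insert 27: [47, 15, 27]
Insert 14: [47, 15, 27, 14]
Insert 25: [47, 25, 27, 14, 15]
Insert 9: [47, 25, 27, 14, 15, 9]
Insert 42: [47, 25, 42, 14, 15, 9, 27]

Final heap: [47, 25, 42, 14, 15, 9, 27]


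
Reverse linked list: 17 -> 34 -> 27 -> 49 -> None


Step 1: curr=17, set curr.next=prev(None) | reversed so far: 17
Step 2: curr=34, set curr.next=prev(17) | reversed so far: 34 -> 17
Step 3: curr=27, set curr.next=prev(34) | reversed so far: 27 -> 34 -> 17
Step 4: curr=49, set curr.next=prev(27) | reversed so far: 49 -> 27 -> 34 -> 17

49 -> 27 -> 34 -> 17 -> None


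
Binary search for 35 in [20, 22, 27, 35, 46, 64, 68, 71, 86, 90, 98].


Step 1: lo=0, hi=10, mid=5, val=64
Step 2: lo=0, hi=4, mid=2, val=27
Step 3: lo=3, hi=4, mid=3, val=35

Found at index 3


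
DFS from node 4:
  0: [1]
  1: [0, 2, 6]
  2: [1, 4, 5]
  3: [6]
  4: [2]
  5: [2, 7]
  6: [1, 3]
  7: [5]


Visit 4, push [2]
Visit 2, push [5, 1]
Visit 1, push [6, 0]
Visit 0, push []
Visit 6, push [3]
Visit 3, push []
Visit 5, push [7]
Visit 7, push []

DFS order: [4, 2, 1, 0, 6, 3, 5, 7]


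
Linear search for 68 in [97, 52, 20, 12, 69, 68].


i=0: 97!=68
i=1: 52!=68
i=2: 20!=68
i=3: 12!=68
i=4: 69!=68
i=5: 68==68 found!

Found at 5, 6 comps


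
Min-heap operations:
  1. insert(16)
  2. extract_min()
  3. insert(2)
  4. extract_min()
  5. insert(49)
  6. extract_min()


insert(16) -> [16]
extract_min()->16, []
insert(2) -> [2]
extract_min()->2, []
insert(49) -> [49]
extract_min()->49, []

Final heap: []


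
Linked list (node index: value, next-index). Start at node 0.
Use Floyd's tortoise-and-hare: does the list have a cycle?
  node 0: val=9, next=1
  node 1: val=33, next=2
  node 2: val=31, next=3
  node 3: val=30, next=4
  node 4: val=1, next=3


Floyd's tortoise (slow, +1) and hare (fast, +2):
  init: slow=0, fast=0
  step 1: slow=1, fast=2
  step 2: slow=2, fast=4
  step 3: slow=3, fast=4
  step 4: slow=4, fast=4
  slow == fast at node 4: cycle detected

Cycle: yes


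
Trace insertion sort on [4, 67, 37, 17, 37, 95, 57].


Initial: [4, 67, 37, 17, 37, 95, 57]
Insert 67: [4, 67, 37, 17, 37, 95, 57]
Insert 37: [4, 37, 67, 17, 37, 95, 57]
Insert 17: [4, 17, 37, 67, 37, 95, 57]
Insert 37: [4, 17, 37, 37, 67, 95, 57]
Insert 95: [4, 17, 37, 37, 67, 95, 57]
Insert 57: [4, 17, 37, 37, 57, 67, 95]

Sorted: [4, 17, 37, 37, 57, 67, 95]


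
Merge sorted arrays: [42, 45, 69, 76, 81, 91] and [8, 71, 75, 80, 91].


Take 8 from B
Take 42 from A
Take 45 from A
Take 69 from A
Take 71 from B
Take 75 from B
Take 76 from A
Take 80 from B
Take 81 from A
Take 91 from A

Merged: [8, 42, 45, 69, 71, 75, 76, 80, 81, 91, 91]


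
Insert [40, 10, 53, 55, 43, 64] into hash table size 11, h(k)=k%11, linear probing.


Insert 40: h=7 -> slot 7
Insert 10: h=10 -> slot 10
Insert 53: h=9 -> slot 9
Insert 55: h=0 -> slot 0
Insert 43: h=10, 2 probes -> slot 1
Insert 64: h=9, 4 probes -> slot 2

Table: [55, 43, 64, None, None, None, None, 40, None, 53, 10]


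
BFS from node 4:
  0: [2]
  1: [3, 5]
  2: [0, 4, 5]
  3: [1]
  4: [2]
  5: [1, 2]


Visit 4, enqueue [2]
Visit 2, enqueue [0, 5]
Visit 0, enqueue []
Visit 5, enqueue [1]
Visit 1, enqueue [3]
Visit 3, enqueue []

BFS order: [4, 2, 0, 5, 1, 3]


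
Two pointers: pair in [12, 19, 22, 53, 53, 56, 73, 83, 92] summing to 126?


lo=0(12)+hi=8(92)=104
lo=1(19)+hi=8(92)=111
lo=2(22)+hi=8(92)=114
lo=3(53)+hi=8(92)=145
lo=3(53)+hi=7(83)=136
lo=3(53)+hi=6(73)=126

Yes: 53+73=126


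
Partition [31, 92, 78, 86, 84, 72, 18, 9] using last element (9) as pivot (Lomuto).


Pivot: 9
Place pivot at 0: [9, 92, 78, 86, 84, 72, 18, 31]

Partitioned: [9, 92, 78, 86, 84, 72, 18, 31]


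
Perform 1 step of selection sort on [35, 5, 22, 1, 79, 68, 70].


Initial: [35, 5, 22, 1, 79, 68, 70]
Step 1: min=1 at 3
  Swap: [1, 5, 22, 35, 79, 68, 70]

After 1 step: [1, 5, 22, 35, 79, 68, 70]


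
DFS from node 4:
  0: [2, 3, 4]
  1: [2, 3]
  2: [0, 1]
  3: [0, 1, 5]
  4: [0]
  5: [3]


Visit 4, push [0]
Visit 0, push [3, 2]
Visit 2, push [1]
Visit 1, push [3]
Visit 3, push [5]
Visit 5, push []

DFS order: [4, 0, 2, 1, 3, 5]


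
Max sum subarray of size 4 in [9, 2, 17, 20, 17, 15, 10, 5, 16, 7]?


[0:4]: 48
[1:5]: 56
[2:6]: 69
[3:7]: 62
[4:8]: 47
[5:9]: 46
[6:10]: 38

Max: 69 at [2:6]


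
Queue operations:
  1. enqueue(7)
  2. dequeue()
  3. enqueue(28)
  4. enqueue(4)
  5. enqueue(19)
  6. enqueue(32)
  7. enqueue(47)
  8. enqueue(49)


enqueue(7) -> [7]
dequeue()->7, []
enqueue(28) -> [28]
enqueue(4) -> [28, 4]
enqueue(19) -> [28, 4, 19]
enqueue(32) -> [28, 4, 19, 32]
enqueue(47) -> [28, 4, 19, 32, 47]
enqueue(49) -> [28, 4, 19, 32, 47, 49]

Final queue: [28, 4, 19, 32, 47, 49]


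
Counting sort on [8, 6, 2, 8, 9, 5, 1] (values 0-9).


Input: [8, 6, 2, 8, 9, 5, 1]
Counts: [0, 1, 1, 0, 0, 1, 1, 0, 2, 1]

Sorted: [1, 2, 5, 6, 8, 8, 9]


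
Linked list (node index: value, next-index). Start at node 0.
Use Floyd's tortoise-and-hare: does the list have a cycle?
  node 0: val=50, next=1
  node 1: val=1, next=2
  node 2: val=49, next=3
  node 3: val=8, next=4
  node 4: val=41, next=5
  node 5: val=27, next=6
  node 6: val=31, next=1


Floyd's tortoise (slow, +1) and hare (fast, +2):
  init: slow=0, fast=0
  step 1: slow=1, fast=2
  step 2: slow=2, fast=4
  step 3: slow=3, fast=6
  step 4: slow=4, fast=2
  step 5: slow=5, fast=4
  step 6: slow=6, fast=6
  slow == fast at node 6: cycle detected

Cycle: yes


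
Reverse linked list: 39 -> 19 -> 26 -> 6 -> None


Step 1: curr=39, set curr.next=prev(None) | reversed so far: 39
Step 2: curr=19, set curr.next=prev(39) | reversed so far: 19 -> 39
Step 3: curr=26, set curr.next=prev(19) | reversed so far: 26 -> 19 -> 39
Step 4: curr=6, set curr.next=prev(26) | reversed so far: 6 -> 26 -> 19 -> 39

6 -> 26 -> 19 -> 39 -> None


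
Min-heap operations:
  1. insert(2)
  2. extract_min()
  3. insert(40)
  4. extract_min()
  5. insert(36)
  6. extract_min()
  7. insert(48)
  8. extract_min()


insert(2) -> [2]
extract_min()->2, []
insert(40) -> [40]
extract_min()->40, []
insert(36) -> [36]
extract_min()->36, []
insert(48) -> [48]
extract_min()->48, []

Final heap: []


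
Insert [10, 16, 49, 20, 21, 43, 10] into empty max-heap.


Insert 10: [10]
Insert 16: [16, 10]
Insert 49: [49, 10, 16]
Insert 20: [49, 20, 16, 10]
Insert 21: [49, 21, 16, 10, 20]
Insert 43: [49, 21, 43, 10, 20, 16]
Insert 10: [49, 21, 43, 10, 20, 16, 10]

Final heap: [49, 21, 43, 10, 20, 16, 10]


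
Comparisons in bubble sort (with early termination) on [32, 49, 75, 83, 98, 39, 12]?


Algorithm: bubble sort (with early termination)
Input: [32, 49, 75, 83, 98, 39, 12]
Sorted: [12, 32, 39, 49, 75, 83, 98]

21


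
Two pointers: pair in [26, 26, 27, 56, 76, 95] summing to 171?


lo=0(26)+hi=5(95)=121
lo=1(26)+hi=5(95)=121
lo=2(27)+hi=5(95)=122
lo=3(56)+hi=5(95)=151
lo=4(76)+hi=5(95)=171

Yes: 76+95=171


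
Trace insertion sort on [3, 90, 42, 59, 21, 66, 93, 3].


Initial: [3, 90, 42, 59, 21, 66, 93, 3]
Insert 90: [3, 90, 42, 59, 21, 66, 93, 3]
Insert 42: [3, 42, 90, 59, 21, 66, 93, 3]
Insert 59: [3, 42, 59, 90, 21, 66, 93, 3]
Insert 21: [3, 21, 42, 59, 90, 66, 93, 3]
Insert 66: [3, 21, 42, 59, 66, 90, 93, 3]
Insert 93: [3, 21, 42, 59, 66, 90, 93, 3]
Insert 3: [3, 3, 21, 42, 59, 66, 90, 93]

Sorted: [3, 3, 21, 42, 59, 66, 90, 93]


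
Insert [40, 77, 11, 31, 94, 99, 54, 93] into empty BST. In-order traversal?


Insert 40: root
Insert 77: R from 40
Insert 11: L from 40
Insert 31: L from 40 -> R from 11
Insert 94: R from 40 -> R from 77
Insert 99: R from 40 -> R from 77 -> R from 94
Insert 54: R from 40 -> L from 77
Insert 93: R from 40 -> R from 77 -> L from 94

In-order: [11, 31, 40, 54, 77, 93, 94, 99]


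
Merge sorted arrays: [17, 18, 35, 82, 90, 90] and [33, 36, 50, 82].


Take 17 from A
Take 18 from A
Take 33 from B
Take 35 from A
Take 36 from B
Take 50 from B
Take 82 from A
Take 82 from B

Merged: [17, 18, 33, 35, 36, 50, 82, 82, 90, 90]


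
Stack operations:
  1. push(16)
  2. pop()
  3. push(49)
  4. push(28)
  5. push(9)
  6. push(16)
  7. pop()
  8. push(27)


push(16) -> [16]
pop()->16, []
push(49) -> [49]
push(28) -> [49, 28]
push(9) -> [49, 28, 9]
push(16) -> [49, 28, 9, 16]
pop()->16, [49, 28, 9]
push(27) -> [49, 28, 9, 27]

Final stack: [49, 28, 9, 27]


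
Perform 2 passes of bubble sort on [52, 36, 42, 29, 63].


Initial: [52, 36, 42, 29, 63]
Pass 1: [36, 42, 29, 52, 63] (3 swaps)
Pass 2: [36, 29, 42, 52, 63] (1 swaps)

After 2 passes: [36, 29, 42, 52, 63]


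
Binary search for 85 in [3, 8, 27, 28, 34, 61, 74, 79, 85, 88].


Step 1: lo=0, hi=9, mid=4, val=34
Step 2: lo=5, hi=9, mid=7, val=79
Step 3: lo=8, hi=9, mid=8, val=85

Found at index 8


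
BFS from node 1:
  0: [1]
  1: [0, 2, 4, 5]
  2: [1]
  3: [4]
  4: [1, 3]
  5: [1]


Visit 1, enqueue [0, 2, 4, 5]
Visit 0, enqueue []
Visit 2, enqueue []
Visit 4, enqueue [3]
Visit 5, enqueue []
Visit 3, enqueue []

BFS order: [1, 0, 2, 4, 5, 3]


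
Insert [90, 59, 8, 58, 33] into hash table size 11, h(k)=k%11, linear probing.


Insert 90: h=2 -> slot 2
Insert 59: h=4 -> slot 4
Insert 8: h=8 -> slot 8
Insert 58: h=3 -> slot 3
Insert 33: h=0 -> slot 0

Table: [33, None, 90, 58, 59, None, None, None, 8, None, None]


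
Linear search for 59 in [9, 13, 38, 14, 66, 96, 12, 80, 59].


i=0: 9!=59
i=1: 13!=59
i=2: 38!=59
i=3: 14!=59
i=4: 66!=59
i=5: 96!=59
i=6: 12!=59
i=7: 80!=59
i=8: 59==59 found!

Found at 8, 9 comps


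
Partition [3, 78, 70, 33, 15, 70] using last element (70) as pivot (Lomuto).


Pivot: 70
  3 <= 70: advance i (no swap)
  70 <= 70: swap -> [3, 70, 78, 33, 15, 70]
  33 <= 70: swap -> [3, 70, 33, 78, 15, 70]
  15 <= 70: swap -> [3, 70, 33, 15, 78, 70]
Place pivot at 4: [3, 70, 33, 15, 70, 78]

Partitioned: [3, 70, 33, 15, 70, 78]


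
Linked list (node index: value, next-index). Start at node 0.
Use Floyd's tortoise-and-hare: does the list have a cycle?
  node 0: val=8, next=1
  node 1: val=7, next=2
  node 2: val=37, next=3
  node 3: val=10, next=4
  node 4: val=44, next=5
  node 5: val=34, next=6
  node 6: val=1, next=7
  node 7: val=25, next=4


Floyd's tortoise (slow, +1) and hare (fast, +2):
  init: slow=0, fast=0
  step 1: slow=1, fast=2
  step 2: slow=2, fast=4
  step 3: slow=3, fast=6
  step 4: slow=4, fast=4
  slow == fast at node 4: cycle detected

Cycle: yes


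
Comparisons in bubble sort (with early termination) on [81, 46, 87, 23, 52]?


Algorithm: bubble sort (with early termination)
Input: [81, 46, 87, 23, 52]
Sorted: [23, 46, 52, 81, 87]

10


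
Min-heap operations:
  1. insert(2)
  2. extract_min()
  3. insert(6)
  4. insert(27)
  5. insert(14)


insert(2) -> [2]
extract_min()->2, []
insert(6) -> [6]
insert(27) -> [6, 27]
insert(14) -> [6, 27, 14]

Final heap: [6, 27, 14]


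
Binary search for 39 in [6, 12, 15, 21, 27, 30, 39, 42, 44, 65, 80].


Step 1: lo=0, hi=10, mid=5, val=30
Step 2: lo=6, hi=10, mid=8, val=44
Step 3: lo=6, hi=7, mid=6, val=39

Found at index 6


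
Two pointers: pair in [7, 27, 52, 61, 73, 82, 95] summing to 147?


lo=0(7)+hi=6(95)=102
lo=1(27)+hi=6(95)=122
lo=2(52)+hi=6(95)=147

Yes: 52+95=147


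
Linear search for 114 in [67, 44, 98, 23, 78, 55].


i=0: 67!=114
i=1: 44!=114
i=2: 98!=114
i=3: 23!=114
i=4: 78!=114
i=5: 55!=114

Not found, 6 comps


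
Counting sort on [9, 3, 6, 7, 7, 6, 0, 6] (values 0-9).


Input: [9, 3, 6, 7, 7, 6, 0, 6]
Counts: [1, 0, 0, 1, 0, 0, 3, 2, 0, 1]

Sorted: [0, 3, 6, 6, 6, 7, 7, 9]


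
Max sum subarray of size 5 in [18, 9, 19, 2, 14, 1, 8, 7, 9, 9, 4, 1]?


[0:5]: 62
[1:6]: 45
[2:7]: 44
[3:8]: 32
[4:9]: 39
[5:10]: 34
[6:11]: 37
[7:12]: 30

Max: 62 at [0:5]


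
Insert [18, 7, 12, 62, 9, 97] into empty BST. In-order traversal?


Insert 18: root
Insert 7: L from 18
Insert 12: L from 18 -> R from 7
Insert 62: R from 18
Insert 9: L from 18 -> R from 7 -> L from 12
Insert 97: R from 18 -> R from 62

In-order: [7, 9, 12, 18, 62, 97]


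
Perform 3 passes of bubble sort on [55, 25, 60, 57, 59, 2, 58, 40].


Initial: [55, 25, 60, 57, 59, 2, 58, 40]
Pass 1: [25, 55, 57, 59, 2, 58, 40, 60] (6 swaps)
Pass 2: [25, 55, 57, 2, 58, 40, 59, 60] (3 swaps)
Pass 3: [25, 55, 2, 57, 40, 58, 59, 60] (2 swaps)

After 3 passes: [25, 55, 2, 57, 40, 58, 59, 60]


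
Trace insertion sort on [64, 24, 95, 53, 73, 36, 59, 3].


Initial: [64, 24, 95, 53, 73, 36, 59, 3]
Insert 24: [24, 64, 95, 53, 73, 36, 59, 3]
Insert 95: [24, 64, 95, 53, 73, 36, 59, 3]
Insert 53: [24, 53, 64, 95, 73, 36, 59, 3]
Insert 73: [24, 53, 64, 73, 95, 36, 59, 3]
Insert 36: [24, 36, 53, 64, 73, 95, 59, 3]
Insert 59: [24, 36, 53, 59, 64, 73, 95, 3]
Insert 3: [3, 24, 36, 53, 59, 64, 73, 95]

Sorted: [3, 24, 36, 53, 59, 64, 73, 95]


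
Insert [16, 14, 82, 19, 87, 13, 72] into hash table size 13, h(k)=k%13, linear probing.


Insert 16: h=3 -> slot 3
Insert 14: h=1 -> slot 1
Insert 82: h=4 -> slot 4
Insert 19: h=6 -> slot 6
Insert 87: h=9 -> slot 9
Insert 13: h=0 -> slot 0
Insert 72: h=7 -> slot 7

Table: [13, 14, None, 16, 82, None, 19, 72, None, 87, None, None, None]


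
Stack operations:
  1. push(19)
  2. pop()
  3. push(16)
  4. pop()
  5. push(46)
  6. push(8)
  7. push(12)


push(19) -> [19]
pop()->19, []
push(16) -> [16]
pop()->16, []
push(46) -> [46]
push(8) -> [46, 8]
push(12) -> [46, 8, 12]

Final stack: [46, 8, 12]


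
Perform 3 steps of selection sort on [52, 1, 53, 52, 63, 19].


Initial: [52, 1, 53, 52, 63, 19]
Step 1: min=1 at 1
  Swap: [1, 52, 53, 52, 63, 19]
Step 2: min=19 at 5
  Swap: [1, 19, 53, 52, 63, 52]
Step 3: min=52 at 3
  Swap: [1, 19, 52, 53, 63, 52]

After 3 steps: [1, 19, 52, 53, 63, 52]


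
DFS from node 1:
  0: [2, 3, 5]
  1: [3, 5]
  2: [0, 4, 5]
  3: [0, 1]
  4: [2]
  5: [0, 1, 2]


Visit 1, push [5, 3]
Visit 3, push [0]
Visit 0, push [5, 2]
Visit 2, push [5, 4]
Visit 4, push []
Visit 5, push []

DFS order: [1, 3, 0, 2, 4, 5]


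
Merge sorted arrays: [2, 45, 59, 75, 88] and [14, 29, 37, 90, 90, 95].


Take 2 from A
Take 14 from B
Take 29 from B
Take 37 from B
Take 45 from A
Take 59 from A
Take 75 from A
Take 88 from A

Merged: [2, 14, 29, 37, 45, 59, 75, 88, 90, 90, 95]


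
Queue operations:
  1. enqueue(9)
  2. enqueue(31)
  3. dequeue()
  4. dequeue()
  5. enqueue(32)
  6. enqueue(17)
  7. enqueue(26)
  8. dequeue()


enqueue(9) -> [9]
enqueue(31) -> [9, 31]
dequeue()->9, [31]
dequeue()->31, []
enqueue(32) -> [32]
enqueue(17) -> [32, 17]
enqueue(26) -> [32, 17, 26]
dequeue()->32, [17, 26]

Final queue: [17, 26]


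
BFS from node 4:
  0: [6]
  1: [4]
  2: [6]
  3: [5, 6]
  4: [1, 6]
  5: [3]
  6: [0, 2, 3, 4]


Visit 4, enqueue [1, 6]
Visit 1, enqueue []
Visit 6, enqueue [0, 2, 3]
Visit 0, enqueue []
Visit 2, enqueue []
Visit 3, enqueue [5]
Visit 5, enqueue []

BFS order: [4, 1, 6, 0, 2, 3, 5]


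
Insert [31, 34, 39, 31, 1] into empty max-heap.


Insert 31: [31]
Insert 34: [34, 31]
Insert 39: [39, 31, 34]
Insert 31: [39, 31, 34, 31]
Insert 1: [39, 31, 34, 31, 1]

Final heap: [39, 31, 34, 31, 1]


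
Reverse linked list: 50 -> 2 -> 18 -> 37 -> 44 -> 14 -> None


Step 1: curr=50, set curr.next=prev(None) | reversed so far: 50
Step 2: curr=2, set curr.next=prev(50) | reversed so far: 2 -> 50
Step 3: curr=18, set curr.next=prev(2) | reversed so far: 18 -> 2 -> 50
Step 4: curr=37, set curr.next=prev(18) | reversed so far: 37 -> 18 -> 2 -> 50
Step 5: curr=44, set curr.next=prev(37) | reversed so far: 44 -> 37 -> 18 -> 2 -> 50
Step 6: curr=14, set curr.next=prev(44) | reversed so far: 14 -> 44 -> 37 -> 18 -> 2 -> 50

14 -> 44 -> 37 -> 18 -> 2 -> 50 -> None


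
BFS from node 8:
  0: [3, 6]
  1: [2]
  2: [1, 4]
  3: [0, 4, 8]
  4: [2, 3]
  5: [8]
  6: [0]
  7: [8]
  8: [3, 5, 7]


Visit 8, enqueue [3, 5, 7]
Visit 3, enqueue [0, 4]
Visit 5, enqueue []
Visit 7, enqueue []
Visit 0, enqueue [6]
Visit 4, enqueue [2]
Visit 6, enqueue []
Visit 2, enqueue [1]
Visit 1, enqueue []

BFS order: [8, 3, 5, 7, 0, 4, 6, 2, 1]


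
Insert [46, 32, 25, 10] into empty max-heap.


Insert 46: [46]
Insert 32: [46, 32]
Insert 25: [46, 32, 25]
Insert 10: [46, 32, 25, 10]

Final heap: [46, 32, 25, 10]


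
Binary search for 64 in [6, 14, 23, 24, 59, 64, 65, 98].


Step 1: lo=0, hi=7, mid=3, val=24
Step 2: lo=4, hi=7, mid=5, val=64

Found at index 5


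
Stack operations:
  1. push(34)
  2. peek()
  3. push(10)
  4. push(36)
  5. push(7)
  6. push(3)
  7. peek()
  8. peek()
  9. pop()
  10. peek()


push(34) -> [34]
peek()->34
push(10) -> [34, 10]
push(36) -> [34, 10, 36]
push(7) -> [34, 10, 36, 7]
push(3) -> [34, 10, 36, 7, 3]
peek()->3
peek()->3
pop()->3, [34, 10, 36, 7]
peek()->7

Final stack: [34, 10, 36, 7]


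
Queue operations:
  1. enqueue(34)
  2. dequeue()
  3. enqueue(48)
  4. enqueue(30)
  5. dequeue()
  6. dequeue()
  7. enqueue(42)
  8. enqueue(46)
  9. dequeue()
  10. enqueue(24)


enqueue(34) -> [34]
dequeue()->34, []
enqueue(48) -> [48]
enqueue(30) -> [48, 30]
dequeue()->48, [30]
dequeue()->30, []
enqueue(42) -> [42]
enqueue(46) -> [42, 46]
dequeue()->42, [46]
enqueue(24) -> [46, 24]

Final queue: [46, 24]


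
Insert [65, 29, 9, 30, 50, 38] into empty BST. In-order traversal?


Insert 65: root
Insert 29: L from 65
Insert 9: L from 65 -> L from 29
Insert 30: L from 65 -> R from 29
Insert 50: L from 65 -> R from 29 -> R from 30
Insert 38: L from 65 -> R from 29 -> R from 30 -> L from 50

In-order: [9, 29, 30, 38, 50, 65]


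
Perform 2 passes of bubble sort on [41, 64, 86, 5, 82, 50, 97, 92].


Initial: [41, 64, 86, 5, 82, 50, 97, 92]
Pass 1: [41, 64, 5, 82, 50, 86, 92, 97] (4 swaps)
Pass 2: [41, 5, 64, 50, 82, 86, 92, 97] (2 swaps)

After 2 passes: [41, 5, 64, 50, 82, 86, 92, 97]


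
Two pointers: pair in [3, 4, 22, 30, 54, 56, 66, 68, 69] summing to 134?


lo=0(3)+hi=8(69)=72
lo=1(4)+hi=8(69)=73
lo=2(22)+hi=8(69)=91
lo=3(30)+hi=8(69)=99
lo=4(54)+hi=8(69)=123
lo=5(56)+hi=8(69)=125
lo=6(66)+hi=8(69)=135
lo=6(66)+hi=7(68)=134

Yes: 66+68=134


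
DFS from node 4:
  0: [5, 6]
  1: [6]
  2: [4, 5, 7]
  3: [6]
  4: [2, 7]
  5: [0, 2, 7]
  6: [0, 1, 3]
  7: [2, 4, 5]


Visit 4, push [7, 2]
Visit 2, push [7, 5]
Visit 5, push [7, 0]
Visit 0, push [6]
Visit 6, push [3, 1]
Visit 1, push []
Visit 3, push []
Visit 7, push []

DFS order: [4, 2, 5, 0, 6, 1, 3, 7]


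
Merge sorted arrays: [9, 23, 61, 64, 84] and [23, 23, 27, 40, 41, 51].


Take 9 from A
Take 23 from A
Take 23 from B
Take 23 from B
Take 27 from B
Take 40 from B
Take 41 from B
Take 51 from B

Merged: [9, 23, 23, 23, 27, 40, 41, 51, 61, 64, 84]


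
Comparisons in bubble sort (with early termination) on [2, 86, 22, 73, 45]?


Algorithm: bubble sort (with early termination)
Input: [2, 86, 22, 73, 45]
Sorted: [2, 22, 45, 73, 86]

9


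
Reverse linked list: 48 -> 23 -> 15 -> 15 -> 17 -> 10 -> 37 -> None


Step 1: curr=48, set curr.next=prev(None) | reversed so far: 48
Step 2: curr=23, set curr.next=prev(48) | reversed so far: 23 -> 48
Step 3: curr=15, set curr.next=prev(23) | reversed so far: 15 -> 23 -> 48
Step 4: curr=15, set curr.next=prev(15) | reversed so far: 15 -> 15 -> 23 -> 48
Step 5: curr=17, set curr.next=prev(15) | reversed so far: 17 -> 15 -> 15 -> 23 -> 48
Step 6: curr=10, set curr.next=prev(17) | reversed so far: 10 -> 17 -> 15 -> 15 -> 23 -> 48
Step 7: curr=37, set curr.next=prev(10) | reversed so far: 37 -> 10 -> 17 -> 15 -> 15 -> 23 -> 48

37 -> 10 -> 17 -> 15 -> 15 -> 23 -> 48 -> None


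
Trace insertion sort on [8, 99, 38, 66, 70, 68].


Initial: [8, 99, 38, 66, 70, 68]
Insert 99: [8, 99, 38, 66, 70, 68]
Insert 38: [8, 38, 99, 66, 70, 68]
Insert 66: [8, 38, 66, 99, 70, 68]
Insert 70: [8, 38, 66, 70, 99, 68]
Insert 68: [8, 38, 66, 68, 70, 99]

Sorted: [8, 38, 66, 68, 70, 99]


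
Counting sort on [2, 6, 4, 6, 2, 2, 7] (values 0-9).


Input: [2, 6, 4, 6, 2, 2, 7]
Counts: [0, 0, 3, 0, 1, 0, 2, 1, 0, 0]

Sorted: [2, 2, 2, 4, 6, 6, 7]


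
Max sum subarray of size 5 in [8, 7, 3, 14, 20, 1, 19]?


[0:5]: 52
[1:6]: 45
[2:7]: 57

Max: 57 at [2:7]


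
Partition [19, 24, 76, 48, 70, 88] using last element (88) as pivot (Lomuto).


Pivot: 88
  19 <= 88: advance i (no swap)
  24 <= 88: advance i (no swap)
  76 <= 88: advance i (no swap)
  48 <= 88: advance i (no swap)
  70 <= 88: advance i (no swap)
Place pivot at 5: [19, 24, 76, 48, 70, 88]

Partitioned: [19, 24, 76, 48, 70, 88]


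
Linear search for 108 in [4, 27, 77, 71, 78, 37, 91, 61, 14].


i=0: 4!=108
i=1: 27!=108
i=2: 77!=108
i=3: 71!=108
i=4: 78!=108
i=5: 37!=108
i=6: 91!=108
i=7: 61!=108
i=8: 14!=108

Not found, 9 comps


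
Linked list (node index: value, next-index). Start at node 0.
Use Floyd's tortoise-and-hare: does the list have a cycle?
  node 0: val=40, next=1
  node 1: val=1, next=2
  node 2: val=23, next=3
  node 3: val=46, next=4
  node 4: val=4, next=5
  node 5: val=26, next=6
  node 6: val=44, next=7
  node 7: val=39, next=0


Floyd's tortoise (slow, +1) and hare (fast, +2):
  init: slow=0, fast=0
  step 1: slow=1, fast=2
  step 2: slow=2, fast=4
  step 3: slow=3, fast=6
  step 4: slow=4, fast=0
  step 5: slow=5, fast=2
  step 6: slow=6, fast=4
  step 7: slow=7, fast=6
  step 8: slow=0, fast=0
  slow == fast at node 0: cycle detected

Cycle: yes


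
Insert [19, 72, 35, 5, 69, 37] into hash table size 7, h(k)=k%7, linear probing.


Insert 19: h=5 -> slot 5
Insert 72: h=2 -> slot 2
Insert 35: h=0 -> slot 0
Insert 5: h=5, 1 probes -> slot 6
Insert 69: h=6, 2 probes -> slot 1
Insert 37: h=2, 1 probes -> slot 3

Table: [35, 69, 72, 37, None, 19, 5]


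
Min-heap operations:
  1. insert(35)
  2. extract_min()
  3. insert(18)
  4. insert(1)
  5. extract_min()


insert(35) -> [35]
extract_min()->35, []
insert(18) -> [18]
insert(1) -> [1, 18]
extract_min()->1, [18]

Final heap: [18]


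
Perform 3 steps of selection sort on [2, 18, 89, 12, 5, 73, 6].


Initial: [2, 18, 89, 12, 5, 73, 6]
Step 1: min=2 at 0
  Swap: [2, 18, 89, 12, 5, 73, 6]
Step 2: min=5 at 4
  Swap: [2, 5, 89, 12, 18, 73, 6]
Step 3: min=6 at 6
  Swap: [2, 5, 6, 12, 18, 73, 89]

After 3 steps: [2, 5, 6, 12, 18, 73, 89]


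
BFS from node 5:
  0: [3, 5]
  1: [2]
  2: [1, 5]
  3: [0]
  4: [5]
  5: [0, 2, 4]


Visit 5, enqueue [0, 2, 4]
Visit 0, enqueue [3]
Visit 2, enqueue [1]
Visit 4, enqueue []
Visit 3, enqueue []
Visit 1, enqueue []

BFS order: [5, 0, 2, 4, 3, 1]


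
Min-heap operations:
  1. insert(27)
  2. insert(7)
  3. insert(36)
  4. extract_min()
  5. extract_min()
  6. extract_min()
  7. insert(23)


insert(27) -> [27]
insert(7) -> [7, 27]
insert(36) -> [7, 27, 36]
extract_min()->7, [27, 36]
extract_min()->27, [36]
extract_min()->36, []
insert(23) -> [23]

Final heap: [23]


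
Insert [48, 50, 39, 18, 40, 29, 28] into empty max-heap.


Insert 48: [48]
Insert 50: [50, 48]
Insert 39: [50, 48, 39]
Insert 18: [50, 48, 39, 18]
Insert 40: [50, 48, 39, 18, 40]
Insert 29: [50, 48, 39, 18, 40, 29]
Insert 28: [50, 48, 39, 18, 40, 29, 28]

Final heap: [50, 48, 39, 18, 40, 29, 28]


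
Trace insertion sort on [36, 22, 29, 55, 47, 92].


Initial: [36, 22, 29, 55, 47, 92]
Insert 22: [22, 36, 29, 55, 47, 92]
Insert 29: [22, 29, 36, 55, 47, 92]
Insert 55: [22, 29, 36, 55, 47, 92]
Insert 47: [22, 29, 36, 47, 55, 92]
Insert 92: [22, 29, 36, 47, 55, 92]

Sorted: [22, 29, 36, 47, 55, 92]


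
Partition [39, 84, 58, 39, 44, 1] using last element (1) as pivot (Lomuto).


Pivot: 1
Place pivot at 0: [1, 84, 58, 39, 44, 39]

Partitioned: [1, 84, 58, 39, 44, 39]


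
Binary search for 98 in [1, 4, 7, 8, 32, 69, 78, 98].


Step 1: lo=0, hi=7, mid=3, val=8
Step 2: lo=4, hi=7, mid=5, val=69
Step 3: lo=6, hi=7, mid=6, val=78
Step 4: lo=7, hi=7, mid=7, val=98

Found at index 7


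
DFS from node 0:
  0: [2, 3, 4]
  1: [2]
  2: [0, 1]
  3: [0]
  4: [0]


Visit 0, push [4, 3, 2]
Visit 2, push [1]
Visit 1, push []
Visit 3, push []
Visit 4, push []

DFS order: [0, 2, 1, 3, 4]


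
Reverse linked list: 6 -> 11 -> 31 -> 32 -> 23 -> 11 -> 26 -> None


Step 1: curr=6, set curr.next=prev(None) | reversed so far: 6
Step 2: curr=11, set curr.next=prev(6) | reversed so far: 11 -> 6
Step 3: curr=31, set curr.next=prev(11) | reversed so far: 31 -> 11 -> 6
Step 4: curr=32, set curr.next=prev(31) | reversed so far: 32 -> 31 -> 11 -> 6
Step 5: curr=23, set curr.next=prev(32) | reversed so far: 23 -> 32 -> 31 -> 11 -> 6
Step 6: curr=11, set curr.next=prev(23) | reversed so far: 11 -> 23 -> 32 -> 31 -> 11 -> 6
Step 7: curr=26, set curr.next=prev(11) | reversed so far: 26 -> 11 -> 23 -> 32 -> 31 -> 11 -> 6

26 -> 11 -> 23 -> 32 -> 31 -> 11 -> 6 -> None


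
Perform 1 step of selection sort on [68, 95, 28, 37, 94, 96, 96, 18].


Initial: [68, 95, 28, 37, 94, 96, 96, 18]
Step 1: min=18 at 7
  Swap: [18, 95, 28, 37, 94, 96, 96, 68]

After 1 step: [18, 95, 28, 37, 94, 96, 96, 68]


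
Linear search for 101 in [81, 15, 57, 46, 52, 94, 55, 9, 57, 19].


i=0: 81!=101
i=1: 15!=101
i=2: 57!=101
i=3: 46!=101
i=4: 52!=101
i=5: 94!=101
i=6: 55!=101
i=7: 9!=101
i=8: 57!=101
i=9: 19!=101

Not found, 10 comps
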